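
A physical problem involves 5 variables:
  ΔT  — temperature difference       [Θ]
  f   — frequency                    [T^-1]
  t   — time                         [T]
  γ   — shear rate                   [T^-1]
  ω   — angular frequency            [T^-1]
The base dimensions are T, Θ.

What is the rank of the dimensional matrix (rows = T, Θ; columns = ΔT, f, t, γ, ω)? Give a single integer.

2

Dimensional matrix (T×Θ by ΔT×f×t×γ×ω):
  T: [ 0 -1  1 -1 -1]
  Θ: [ 1  0  0  0  0]
RREF → pivots at {ΔT,f} ⇒ r = 2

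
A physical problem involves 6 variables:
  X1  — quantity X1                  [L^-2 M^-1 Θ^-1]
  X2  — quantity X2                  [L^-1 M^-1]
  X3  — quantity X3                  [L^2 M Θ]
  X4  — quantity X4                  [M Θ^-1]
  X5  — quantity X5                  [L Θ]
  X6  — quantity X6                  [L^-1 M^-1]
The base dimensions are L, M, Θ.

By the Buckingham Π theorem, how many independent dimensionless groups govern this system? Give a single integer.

4

Dimensional matrix (L×M×Θ by X1×X2×X3×X4×X5×X6):
  L: [-2 -1  2  0  1 -1]
  M: [-1 -1  1  1  0 -1]
  Θ: [-1  0  1 -1  1  0]
Row reduction gives pivot columns X1,X2; rank = 2
6 vars − rank 2 = 4 Π groups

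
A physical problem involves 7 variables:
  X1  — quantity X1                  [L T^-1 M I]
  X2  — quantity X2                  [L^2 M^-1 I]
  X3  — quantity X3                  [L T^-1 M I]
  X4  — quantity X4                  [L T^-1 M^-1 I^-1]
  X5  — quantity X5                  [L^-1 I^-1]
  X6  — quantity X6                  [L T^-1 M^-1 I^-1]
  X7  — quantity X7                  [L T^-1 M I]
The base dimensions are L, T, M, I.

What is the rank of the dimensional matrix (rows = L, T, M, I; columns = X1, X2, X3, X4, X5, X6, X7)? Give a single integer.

3

Exponent matrix [L,T,M,I] × [X1,X2,X3,X4,X5,X6,X7]:
  L: [ 1  2  1  1 -1  1  1]
  T: [-1  0 -1 -1  0 -1 -1]
  M: [ 1 -1  1 -1  0 -1  1]
  I: [ 1  1  1 -1 -1 -1  1]
RREF → pivots at {X1,X2,X4} ⇒ r = 3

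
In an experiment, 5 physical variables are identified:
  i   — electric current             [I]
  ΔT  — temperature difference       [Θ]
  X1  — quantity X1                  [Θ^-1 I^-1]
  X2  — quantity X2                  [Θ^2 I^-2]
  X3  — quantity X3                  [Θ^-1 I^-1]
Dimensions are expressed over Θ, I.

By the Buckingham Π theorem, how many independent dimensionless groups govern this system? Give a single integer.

3

Write exponents as rows Θ,I / cols i,ΔT,X1,X2,X3:
  Θ: [ 0  1 -1  2 -1]
  I: [ 1  0 -1 -2 -1]
RREF → pivots at {i,ΔT} ⇒ r = 2
n=5, r=2 ⇒ 3 dimensionless groups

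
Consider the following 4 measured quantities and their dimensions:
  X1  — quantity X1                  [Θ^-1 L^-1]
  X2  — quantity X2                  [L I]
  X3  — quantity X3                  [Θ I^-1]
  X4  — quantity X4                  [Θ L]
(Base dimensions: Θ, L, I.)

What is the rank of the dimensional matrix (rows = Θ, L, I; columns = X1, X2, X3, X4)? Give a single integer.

Write exponents as rows Θ,L,I / cols X1,X2,X3,X4:
  Θ: [-1  0  1  1]
  L: [-1  1  0  1]
  I: [ 0  1 -1  0]
Row reduction gives pivot columns X1,X2; rank = 2

2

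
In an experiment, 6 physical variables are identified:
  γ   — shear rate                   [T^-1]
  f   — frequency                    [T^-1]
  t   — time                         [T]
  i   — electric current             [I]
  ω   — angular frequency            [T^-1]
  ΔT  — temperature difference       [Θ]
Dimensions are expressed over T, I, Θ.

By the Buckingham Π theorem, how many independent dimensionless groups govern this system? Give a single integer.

Dimensional matrix (T×I×Θ by γ×f×t×i×ω×ΔT):
  T: [-1 -1  1  0 -1  0]
  I: [ 0  0  0  1  0  0]
  Θ: [ 0  0  0  0  0  1]
Row reduction gives pivot columns γ,i,ΔT; rank = 3
6 vars − rank 3 = 3 Π groups

3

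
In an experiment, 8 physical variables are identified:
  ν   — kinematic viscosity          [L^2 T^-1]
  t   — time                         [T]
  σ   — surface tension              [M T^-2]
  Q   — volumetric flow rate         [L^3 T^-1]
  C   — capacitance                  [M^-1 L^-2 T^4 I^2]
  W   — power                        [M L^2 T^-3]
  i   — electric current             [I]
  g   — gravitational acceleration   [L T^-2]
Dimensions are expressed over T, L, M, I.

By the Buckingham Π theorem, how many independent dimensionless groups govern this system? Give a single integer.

4

Write exponents as rows T,L,M,I / cols ν,t,σ,Q,C,W,i,g:
  T: [-1  1 -2 -1  4 -3  0 -2]
  L: [ 2  0  0  3 -2  2  0  1]
  M: [ 0  0  1  0 -1  1  0  0]
  I: [ 0  0  0  0  2  0  1  0]
Row reduction gives pivot columns ν,t,σ,C; rank = 4
Π count = n − r = 8 − 4 = 4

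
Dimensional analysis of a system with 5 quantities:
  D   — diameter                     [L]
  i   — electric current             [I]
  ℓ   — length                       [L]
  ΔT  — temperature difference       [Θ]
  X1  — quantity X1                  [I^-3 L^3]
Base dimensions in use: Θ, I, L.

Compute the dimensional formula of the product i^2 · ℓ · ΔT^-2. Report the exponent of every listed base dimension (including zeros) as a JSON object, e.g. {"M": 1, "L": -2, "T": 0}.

{"Θ": -2, "I": 2, "L": 1}

Dimensional matrix (Θ×I×L by D×i×ℓ×ΔT×X1):
  Θ: [ 0  0  0  1  0]
  I: [ 0  1  0  0 -3]
  L: [ 1  0  1  0  3]
  [Θ]: (2)·0+(1)·0+(-2)·1 = -2
  [I]: (2)·1+(1)·0+(-2)·0 = 2
  [L]: (2)·0+(1)·1+(-2)·0 = 1
⇒ Θ^-2 I^2 L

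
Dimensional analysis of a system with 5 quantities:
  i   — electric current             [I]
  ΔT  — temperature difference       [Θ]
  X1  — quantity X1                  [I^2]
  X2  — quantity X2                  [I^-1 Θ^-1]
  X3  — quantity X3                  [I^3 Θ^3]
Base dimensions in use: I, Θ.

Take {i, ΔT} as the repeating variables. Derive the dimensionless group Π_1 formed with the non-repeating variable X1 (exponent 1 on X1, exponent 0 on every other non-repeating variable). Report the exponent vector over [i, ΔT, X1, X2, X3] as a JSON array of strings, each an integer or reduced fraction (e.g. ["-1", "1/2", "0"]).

["-2", "0", "1", "0", "0"]

Dimensional matrix (I×Θ by i×ΔT×X1×X2×X3):
  I: [ 1  0  2 -1  3]
  Θ: [ 0  1  0 -1  3]
Row reduction gives pivot columns i,ΔT; rank = 2
Repeat: i,ΔT; free: X1,X2,X3
RREF:
  r0: [   1    0    2   -1    3]
  r1: [   0    1    0   -1    3]
Fix exponent of X1 at 1, X2 at 0, X3 at 0; solve each RREF row for its pivot's exponent:
  r0: exp(i) + (2)·1 = 0 ⇒ exp(i) = -2
  r1: exp(ΔT) + (0)·1 = 0 ⇒ exp(ΔT) = 0
Π_1 = i^-2 · X1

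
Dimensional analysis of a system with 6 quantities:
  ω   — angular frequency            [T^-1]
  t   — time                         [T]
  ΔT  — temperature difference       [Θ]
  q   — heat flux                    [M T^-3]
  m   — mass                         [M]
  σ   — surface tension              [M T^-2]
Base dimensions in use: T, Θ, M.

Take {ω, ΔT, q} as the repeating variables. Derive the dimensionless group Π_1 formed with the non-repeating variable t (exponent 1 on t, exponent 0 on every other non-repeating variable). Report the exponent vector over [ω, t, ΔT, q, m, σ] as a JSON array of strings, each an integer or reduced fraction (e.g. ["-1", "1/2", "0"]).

["1", "1", "0", "0", "0", "0"]

Exponent matrix [T,Θ,M] × [ω,t,ΔT,q,m,σ]:
  T: [-1  1  0 -3  0 -2]
  Θ: [ 0  0  1  0  0  0]
  M: [ 0  0  0  1  1  1]
Row reduction gives pivot columns ω,ΔT,q; rank = 3
Repeat: ω,ΔT,q; free: t,m,σ
RREF:
  r0: [   1   -1    0    0   -3   -1]
  r1: [   0    0    1    0    0    0]
  r2: [   0    0    0    1    1    1]
Fix exponent of t at 1, m at 0, σ at 0; solve each RREF row for its pivot's exponent:
  r0: exp(ω) + (-1)·1 = 0 ⇒ exp(ω) = 1
  r1: exp(ΔT) + (0)·1 = 0 ⇒ exp(ΔT) = 0
  r2: exp(q) + (0)·1 = 0 ⇒ exp(q) = 0
Π_1 = ω · t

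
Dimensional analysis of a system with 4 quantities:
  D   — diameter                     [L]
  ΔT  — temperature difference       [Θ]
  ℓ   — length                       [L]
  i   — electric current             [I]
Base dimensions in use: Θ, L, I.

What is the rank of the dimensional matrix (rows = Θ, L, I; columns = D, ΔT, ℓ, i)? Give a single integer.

Dimensional matrix (Θ×L×I by D×ΔT×ℓ×i):
  Θ: [ 0  1  0  0]
  L: [ 1  0  1  0]
  I: [ 0  0  0  1]
RREF → pivots at {D,ΔT,i} ⇒ r = 3

3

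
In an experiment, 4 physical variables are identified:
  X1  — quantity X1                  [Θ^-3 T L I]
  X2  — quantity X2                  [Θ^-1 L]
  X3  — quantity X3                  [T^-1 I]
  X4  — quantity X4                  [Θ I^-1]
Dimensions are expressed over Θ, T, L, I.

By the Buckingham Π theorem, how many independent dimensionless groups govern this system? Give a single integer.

1

Write exponents as rows Θ,T,L,I / cols X1,X2,X3,X4:
  Θ: [-3 -1  0  1]
  T: [ 1  0 -1  0]
  L: [ 1  1  0  0]
  I: [ 1  0  1 -1]
RREF → pivots at {X1,X2,X3} ⇒ r = 3
4 vars − rank 3 = 1 Π group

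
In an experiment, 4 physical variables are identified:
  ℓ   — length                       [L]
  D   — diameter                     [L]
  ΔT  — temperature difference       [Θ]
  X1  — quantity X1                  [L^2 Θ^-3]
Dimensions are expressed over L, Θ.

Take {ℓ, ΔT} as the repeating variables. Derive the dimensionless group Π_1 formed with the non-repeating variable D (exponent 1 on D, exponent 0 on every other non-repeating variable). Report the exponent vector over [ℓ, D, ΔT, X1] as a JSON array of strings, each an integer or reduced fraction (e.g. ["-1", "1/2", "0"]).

["-1", "1", "0", "0"]

Write exponents as rows L,Θ / cols ℓ,D,ΔT,X1:
  L: [ 1  1  0  2]
  Θ: [ 0  0  1 -3]
Echelon form has 2 nonzero rows (pivots: ℓ,ΔT)
Repeat: ℓ,ΔT; free: D,X1
RREF:
  r0: [   1    1    0    2]
  r1: [   0    0    1   -3]
Fix exponent of D at 1, X1 at 0; solve each RREF row for its pivot's exponent:
  r0: exp(ℓ) + (1)·1 = 0 ⇒ exp(ℓ) = -1
  r1: exp(ΔT) + (0)·1 = 0 ⇒ exp(ΔT) = 0
Π_1 = ℓ^-1 · D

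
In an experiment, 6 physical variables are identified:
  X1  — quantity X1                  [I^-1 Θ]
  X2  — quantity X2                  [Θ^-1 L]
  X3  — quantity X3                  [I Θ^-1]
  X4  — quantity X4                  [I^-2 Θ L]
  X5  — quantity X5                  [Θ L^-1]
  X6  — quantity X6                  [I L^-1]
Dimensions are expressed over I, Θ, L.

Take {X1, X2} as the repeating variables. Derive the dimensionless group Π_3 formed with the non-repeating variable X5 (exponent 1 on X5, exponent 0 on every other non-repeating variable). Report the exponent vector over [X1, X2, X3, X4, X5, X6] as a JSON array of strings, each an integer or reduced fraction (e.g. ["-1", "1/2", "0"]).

["0", "1", "0", "0", "1", "0"]

Write exponents as rows I,Θ,L / cols X1,X2,X3,X4,X5,X6:
  I: [-1  0  1 -2  0  1]
  Θ: [ 1 -1 -1  1  1  0]
  L: [ 0  1  0  1 -1 -1]
RREF → pivots at {X1,X2} ⇒ r = 2
Repeat: X1,X2; free: X3,X4,X5,X6
RREF:
  r0: [   1    0   -1    2    0   -1]
  r1: [   0    1    0    1   -1   -1]
  r2: [   0    0    0    0    0    0]
Fix exponent of X5 at 1, X3 at 0, X4 at 0, X6 at 0; solve each RREF row for its pivot's exponent:
  r0: exp(X1) + (0)·1 = 0 ⇒ exp(X1) = 0
  r1: exp(X2) + (-1)·1 = 0 ⇒ exp(X2) = 1
Π_3 = X2 · X5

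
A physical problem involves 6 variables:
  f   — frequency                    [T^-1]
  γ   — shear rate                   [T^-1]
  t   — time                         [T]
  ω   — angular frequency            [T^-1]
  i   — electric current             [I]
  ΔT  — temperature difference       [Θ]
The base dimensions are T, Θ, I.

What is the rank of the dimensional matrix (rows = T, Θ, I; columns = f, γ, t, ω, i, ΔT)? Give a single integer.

Dimensional matrix (T×Θ×I by f×γ×t×ω×i×ΔT):
  T: [-1 -1  1 -1  0  0]
  Θ: [ 0  0  0  0  0  1]
  I: [ 0  0  0  0  1  0]
Echelon form has 3 nonzero rows (pivots: f,i,ΔT)

3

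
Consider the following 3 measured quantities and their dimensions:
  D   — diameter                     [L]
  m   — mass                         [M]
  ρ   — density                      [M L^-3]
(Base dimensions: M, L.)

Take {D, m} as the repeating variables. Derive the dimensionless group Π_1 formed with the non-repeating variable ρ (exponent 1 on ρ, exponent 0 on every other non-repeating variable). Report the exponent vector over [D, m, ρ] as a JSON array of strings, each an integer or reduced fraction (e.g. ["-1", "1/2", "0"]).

["3", "-1", "1"]

Exponent matrix [M,L] × [D,m,ρ]:
  M: [ 0  1  1]
  L: [ 1  0 -3]
Echelon form has 2 nonzero rows (pivots: D,m)
Repeat: D,m; free: ρ
RREF:
  r0: [   1    0   -3]
  r1: [   0    1    1]
Fix exponent of ρ at 1; solve each RREF row for its pivot's exponent:
  r0: exp(D) + (-3)·1 = 0 ⇒ exp(D) = 3
  r1: exp(m) + (1)·1 = 0 ⇒ exp(m) = -1
Π_1 = D^3 · m^-1 · ρ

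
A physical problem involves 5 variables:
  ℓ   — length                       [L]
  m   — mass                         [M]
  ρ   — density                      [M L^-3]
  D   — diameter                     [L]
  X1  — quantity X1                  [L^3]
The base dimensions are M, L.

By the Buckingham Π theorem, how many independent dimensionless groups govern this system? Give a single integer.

Dimensional matrix (M×L by ℓ×m×ρ×D×X1):
  M: [ 0  1  1  0  0]
  L: [ 1  0 -3  1  3]
Row reduction gives pivot columns ℓ,m; rank = 2
5 vars − rank 2 = 3 Π groups

3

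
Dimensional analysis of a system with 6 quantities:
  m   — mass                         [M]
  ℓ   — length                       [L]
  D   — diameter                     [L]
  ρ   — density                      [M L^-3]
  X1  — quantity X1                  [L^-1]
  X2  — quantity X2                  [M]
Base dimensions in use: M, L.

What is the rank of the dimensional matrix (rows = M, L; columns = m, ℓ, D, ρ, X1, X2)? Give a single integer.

Dimensional matrix (M×L by m×ℓ×D×ρ×X1×X2):
  M: [ 1  0  0  1  0  1]
  L: [ 0  1  1 -3 -1  0]
Row reduction gives pivot columns m,ℓ; rank = 2

2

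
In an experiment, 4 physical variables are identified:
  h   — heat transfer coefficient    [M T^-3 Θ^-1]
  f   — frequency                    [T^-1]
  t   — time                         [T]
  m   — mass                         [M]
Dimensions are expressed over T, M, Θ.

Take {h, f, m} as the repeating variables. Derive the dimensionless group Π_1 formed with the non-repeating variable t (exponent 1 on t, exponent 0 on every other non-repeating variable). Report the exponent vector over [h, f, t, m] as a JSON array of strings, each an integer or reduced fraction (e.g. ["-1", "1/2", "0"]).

["0", "1", "1", "0"]

Exponent matrix [T,M,Θ] × [h,f,t,m]:
  T: [-3 -1  1  0]
  M: [ 1  0  0  1]
  Θ: [-1  0  0  0]
Row reduction gives pivot columns h,f,m; rank = 3
Repeat: h,f,m; free: t
RREF:
  r0: [   1    0    0    0]
  r1: [   0    1   -1    0]
  r2: [   0    0    0    1]
Fix exponent of t at 1; solve each RREF row for its pivot's exponent:
  r0: exp(h) + (0)·1 = 0 ⇒ exp(h) = 0
  r1: exp(f) + (-1)·1 = 0 ⇒ exp(f) = 1
  r2: exp(m) + (0)·1 = 0 ⇒ exp(m) = 0
Π_1 = f · t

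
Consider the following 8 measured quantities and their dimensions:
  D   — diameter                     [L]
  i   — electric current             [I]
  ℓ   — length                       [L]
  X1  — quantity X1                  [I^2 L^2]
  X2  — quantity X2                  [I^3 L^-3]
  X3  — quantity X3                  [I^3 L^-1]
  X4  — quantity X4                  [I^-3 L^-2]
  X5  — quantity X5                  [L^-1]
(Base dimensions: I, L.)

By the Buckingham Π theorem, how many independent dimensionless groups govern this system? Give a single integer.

6

Write exponents as rows I,L / cols D,i,ℓ,X1,X2,X3,X4,X5:
  I: [ 0  1  0  2  3  3 -3  0]
  L: [ 1  0  1  2 -3 -1 -2 -1]
Echelon form has 2 nonzero rows (pivots: D,i)
8 vars − rank 2 = 6 Π groups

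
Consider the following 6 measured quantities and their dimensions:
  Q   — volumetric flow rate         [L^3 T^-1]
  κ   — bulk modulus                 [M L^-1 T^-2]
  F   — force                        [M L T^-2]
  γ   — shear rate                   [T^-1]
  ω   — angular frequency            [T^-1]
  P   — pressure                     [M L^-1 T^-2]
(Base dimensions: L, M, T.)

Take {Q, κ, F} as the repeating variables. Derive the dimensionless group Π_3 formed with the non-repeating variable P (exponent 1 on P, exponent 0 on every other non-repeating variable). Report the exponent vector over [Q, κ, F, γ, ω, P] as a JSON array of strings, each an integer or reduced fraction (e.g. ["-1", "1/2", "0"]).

Exponent matrix [L,M,T] × [Q,κ,F,γ,ω,P]:
  L: [ 3 -1  1  0  0 -1]
  M: [ 0  1  1  0  0  1]
  T: [-1 -2 -2 -1 -1 -2]
Row reduction gives pivot columns Q,κ,F; rank = 3
Repeat: Q,κ,F; free: γ,ω,P
RREF:
  r0: [   1    0    0    1    1    0]
  r1: [   0    1    0  3/2  3/2    1]
  r2: [   0    0    1 -3/2 -3/2    0]
Fix exponent of P at 1, γ at 0, ω at 0; solve each RREF row for its pivot's exponent:
  r0: exp(Q) + (0)·1 = 0 ⇒ exp(Q) = 0
  r1: exp(κ) + (1)·1 = 0 ⇒ exp(κ) = -1
  r2: exp(F) + (0)·1 = 0 ⇒ exp(F) = 0
Π_3 = κ^-1 · P

["0", "-1", "0", "0", "0", "1"]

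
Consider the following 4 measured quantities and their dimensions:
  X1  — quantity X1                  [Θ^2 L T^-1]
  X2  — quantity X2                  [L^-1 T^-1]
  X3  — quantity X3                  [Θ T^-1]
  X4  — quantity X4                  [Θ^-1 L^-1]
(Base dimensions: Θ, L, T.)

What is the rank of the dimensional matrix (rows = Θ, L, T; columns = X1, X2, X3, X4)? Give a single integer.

2

Dimensional matrix (Θ×L×T by X1×X2×X3×X4):
  Θ: [ 2  0  1 -1]
  L: [ 1 -1  0 -1]
  T: [-1 -1 -1  0]
Row reduction gives pivot columns X1,X2; rank = 2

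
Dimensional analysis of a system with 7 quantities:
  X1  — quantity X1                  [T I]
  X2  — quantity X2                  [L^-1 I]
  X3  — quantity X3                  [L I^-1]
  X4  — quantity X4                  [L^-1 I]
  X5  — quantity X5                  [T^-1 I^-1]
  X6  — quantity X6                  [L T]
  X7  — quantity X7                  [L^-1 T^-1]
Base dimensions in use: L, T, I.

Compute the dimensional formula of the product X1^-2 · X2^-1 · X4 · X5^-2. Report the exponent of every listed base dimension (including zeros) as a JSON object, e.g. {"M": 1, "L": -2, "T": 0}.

{"L": 0, "T": 0, "I": 0}

Write exponents as rows L,T,I / cols X1,X2,X3,X4,X5,X6,X7:
  L: [ 0 -1  1 -1  0  1 -1]
  T: [ 1  0  0  0 -1  1 -1]
  I: [ 1  1 -1  1 -1  0  0]
  [L]: (-2)·0+(-1)·-1+(1)·-1+(-2)·0 = 0
  [T]: (-2)·1+(-1)·0+(1)·0+(-2)·-1 = 0
  [I]: (-2)·1+(-1)·1+(1)·1+(-2)·-1 = 0
⇒ 1 (dimensionless)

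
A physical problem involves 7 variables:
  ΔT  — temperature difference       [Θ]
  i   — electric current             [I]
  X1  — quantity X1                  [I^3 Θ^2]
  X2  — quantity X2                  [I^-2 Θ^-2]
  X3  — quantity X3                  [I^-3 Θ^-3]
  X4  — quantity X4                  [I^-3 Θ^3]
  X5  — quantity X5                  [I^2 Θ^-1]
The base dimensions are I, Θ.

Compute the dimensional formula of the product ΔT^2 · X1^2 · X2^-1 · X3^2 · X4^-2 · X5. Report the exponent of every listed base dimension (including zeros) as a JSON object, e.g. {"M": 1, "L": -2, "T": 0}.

{"I": 10, "Θ": -5}

Exponent matrix [I,Θ] × [ΔT,i,X1,X2,X3,X4,X5]:
  I: [ 0  1  3 -2 -3 -3  2]
  Θ: [ 1  0  2 -2 -3  3 -1]
  [I]: (2)·0+(2)·3+(-1)·-2+(2)·-3+(-2)·-3+(1)·2 = 10
  [Θ]: (2)·1+(2)·2+(-1)·-2+(2)·-3+(-2)·3+(1)·-1 = -5
⇒ I^10 Θ^-5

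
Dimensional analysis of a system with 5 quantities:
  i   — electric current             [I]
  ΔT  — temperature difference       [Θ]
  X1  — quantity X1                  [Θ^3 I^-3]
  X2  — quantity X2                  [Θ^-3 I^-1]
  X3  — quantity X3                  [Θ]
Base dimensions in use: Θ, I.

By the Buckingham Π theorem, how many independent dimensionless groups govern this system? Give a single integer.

Exponent matrix [Θ,I] × [i,ΔT,X1,X2,X3]:
  Θ: [ 0  1  3 -3  1]
  I: [ 1  0 -3 -1  0]
Row reduction gives pivot columns i,ΔT; rank = 2
n=5, r=2 ⇒ 3 dimensionless groups

3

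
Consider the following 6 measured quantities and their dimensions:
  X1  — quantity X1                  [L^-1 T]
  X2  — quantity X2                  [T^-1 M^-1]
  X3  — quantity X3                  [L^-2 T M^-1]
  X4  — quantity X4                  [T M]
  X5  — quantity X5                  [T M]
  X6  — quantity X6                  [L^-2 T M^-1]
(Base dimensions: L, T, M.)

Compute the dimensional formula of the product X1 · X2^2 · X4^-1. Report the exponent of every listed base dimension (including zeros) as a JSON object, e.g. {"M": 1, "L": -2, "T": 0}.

Exponent matrix [L,T,M] × [X1,X2,X3,X4,X5,X6]:
  L: [-1  0 -2  0  0 -2]
  T: [ 1 -1  1  1  1  1]
  M: [ 0 -1 -1  1  1 -1]
  [L]: (1)·-1+(2)·0+(-1)·0 = -1
  [T]: (1)·1+(2)·-1+(-1)·1 = -2
  [M]: (1)·0+(2)·-1+(-1)·1 = -3
⇒ L^-1 T^-2 M^-3

{"L": -1, "T": -2, "M": -3}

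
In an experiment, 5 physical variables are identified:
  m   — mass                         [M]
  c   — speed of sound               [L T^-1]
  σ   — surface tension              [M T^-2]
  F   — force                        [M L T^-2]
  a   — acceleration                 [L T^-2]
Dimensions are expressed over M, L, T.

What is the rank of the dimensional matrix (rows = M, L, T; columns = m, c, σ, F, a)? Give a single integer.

Dimensional matrix (M×L×T by m×c×σ×F×a):
  M: [ 1  0  1  1  0]
  L: [ 0  1  0  1  1]
  T: [ 0 -1 -2 -2 -2]
Row reduction gives pivot columns m,c,σ; rank = 3

3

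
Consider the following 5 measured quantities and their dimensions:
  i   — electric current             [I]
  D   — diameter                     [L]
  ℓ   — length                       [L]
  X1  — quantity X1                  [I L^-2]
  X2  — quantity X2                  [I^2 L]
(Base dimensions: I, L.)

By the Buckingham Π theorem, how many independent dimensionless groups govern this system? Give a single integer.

3

Dimensional matrix (I×L by i×D×ℓ×X1×X2):
  I: [ 1  0  0  1  2]
  L: [ 0  1  1 -2  1]
RREF → pivots at {i,D} ⇒ r = 2
n=5, r=2 ⇒ 3 dimensionless groups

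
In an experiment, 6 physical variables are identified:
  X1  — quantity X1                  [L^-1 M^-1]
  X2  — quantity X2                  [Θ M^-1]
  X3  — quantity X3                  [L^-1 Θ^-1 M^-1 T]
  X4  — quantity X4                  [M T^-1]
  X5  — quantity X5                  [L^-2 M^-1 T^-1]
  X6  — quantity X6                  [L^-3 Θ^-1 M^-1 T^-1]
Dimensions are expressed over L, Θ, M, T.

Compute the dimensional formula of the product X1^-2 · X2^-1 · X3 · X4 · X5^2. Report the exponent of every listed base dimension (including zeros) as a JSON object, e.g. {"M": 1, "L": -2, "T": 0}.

Dimensional matrix (L×Θ×M×T by X1×X2×X3×X4×X5×X6):
  L: [-1  0 -1  0 -2 -3]
  Θ: [ 0  1 -1  0  0 -1]
  M: [-1 -1 -1  1 -1 -1]
  T: [ 0  0  1 -1 -1 -1]
  [L]: (-2)·-1+(-1)·0+(1)·-1+(1)·0+(2)·-2 = -3
  [Θ]: (-2)·0+(-1)·1+(1)·-1+(1)·0+(2)·0 = -2
  [M]: (-2)·-1+(-1)·-1+(1)·-1+(1)·1+(2)·-1 = 1
  [T]: (-2)·0+(-1)·0+(1)·1+(1)·-1+(2)·-1 = -2
⇒ L^-3 Θ^-2 M T^-2

{"L": -3, "Θ": -2, "M": 1, "T": -2}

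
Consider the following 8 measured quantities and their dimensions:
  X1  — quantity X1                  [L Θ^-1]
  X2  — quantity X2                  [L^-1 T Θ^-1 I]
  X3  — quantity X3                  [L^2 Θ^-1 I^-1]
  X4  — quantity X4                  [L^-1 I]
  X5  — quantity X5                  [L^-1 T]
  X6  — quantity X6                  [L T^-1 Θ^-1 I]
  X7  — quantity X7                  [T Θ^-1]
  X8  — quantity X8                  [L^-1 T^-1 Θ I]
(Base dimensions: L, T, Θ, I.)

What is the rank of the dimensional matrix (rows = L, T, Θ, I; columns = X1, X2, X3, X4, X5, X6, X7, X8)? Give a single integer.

3

Exponent matrix [L,T,Θ,I] × [X1,X2,X3,X4,X5,X6,X7,X8]:
  L: [ 1 -1  2 -1 -1  1  0 -1]
  T: [ 0  1  0  0  1 -1  1 -1]
  Θ: [-1 -1 -1  0  0 -1 -1  1]
  I: [ 0  1 -1  1  0  1  0  1]
Row reduction gives pivot columns X1,X2,X3; rank = 3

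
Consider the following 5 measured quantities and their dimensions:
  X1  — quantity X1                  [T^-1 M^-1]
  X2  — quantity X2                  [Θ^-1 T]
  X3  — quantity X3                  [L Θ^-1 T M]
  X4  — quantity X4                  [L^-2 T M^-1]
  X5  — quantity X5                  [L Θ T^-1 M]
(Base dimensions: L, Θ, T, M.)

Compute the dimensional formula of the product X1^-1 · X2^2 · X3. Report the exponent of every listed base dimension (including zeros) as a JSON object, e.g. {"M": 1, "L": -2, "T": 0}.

{"L": 1, "Θ": -3, "T": 4, "M": 2}

Write exponents as rows L,Θ,T,M / cols X1,X2,X3,X4,X5:
  L: [ 0  0  1 -2  1]
  Θ: [ 0 -1 -1  0  1]
  T: [-1  1  1  1 -1]
  M: [-1  0  1 -1  1]
  [L]: (-1)·0+(2)·0+(1)·1 = 1
  [Θ]: (-1)·0+(2)·-1+(1)·-1 = -3
  [T]: (-1)·-1+(2)·1+(1)·1 = 4
  [M]: (-1)·-1+(2)·0+(1)·1 = 2
⇒ L Θ^-3 T^4 M^2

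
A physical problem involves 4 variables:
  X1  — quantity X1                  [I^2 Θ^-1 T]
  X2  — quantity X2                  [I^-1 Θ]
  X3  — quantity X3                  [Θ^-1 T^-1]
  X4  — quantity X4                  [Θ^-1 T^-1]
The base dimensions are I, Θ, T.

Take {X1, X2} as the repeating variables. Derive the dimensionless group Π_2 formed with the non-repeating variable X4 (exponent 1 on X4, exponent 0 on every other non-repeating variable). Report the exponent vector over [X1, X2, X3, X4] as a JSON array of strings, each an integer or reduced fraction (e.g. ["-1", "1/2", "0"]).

["1", "2", "0", "1"]

Dimensional matrix (I×Θ×T by X1×X2×X3×X4):
  I: [ 2 -1  0  0]
  Θ: [-1  1 -1 -1]
  T: [ 1  0 -1 -1]
Echelon form has 2 nonzero rows (pivots: X1,X2)
Pivot set = {X1,X2}, free = {X3,X4}
RREF:
  r0: [   1    0   -1   -1]
  r1: [   0    1   -2   -2]
  r2: [   0    0    0    0]
Fix exponent of X4 at 1, X3 at 0; solve each RREF row for its pivot's exponent:
  r0: exp(X1) + (-1)·1 = 0 ⇒ exp(X1) = 1
  r1: exp(X2) + (-2)·1 = 0 ⇒ exp(X2) = 2
Π_2 = X1 · X2^2 · X4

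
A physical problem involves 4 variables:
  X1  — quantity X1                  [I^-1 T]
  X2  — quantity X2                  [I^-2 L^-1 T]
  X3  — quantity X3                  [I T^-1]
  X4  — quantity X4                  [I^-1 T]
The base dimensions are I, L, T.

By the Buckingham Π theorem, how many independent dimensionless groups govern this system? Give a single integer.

Write exponents as rows I,L,T / cols X1,X2,X3,X4:
  I: [-1 -2  1 -1]
  L: [ 0 -1  0  0]
  T: [ 1  1 -1  1]
RREF → pivots at {X1,X2} ⇒ r = 2
4 vars − rank 2 = 2 Π groups

2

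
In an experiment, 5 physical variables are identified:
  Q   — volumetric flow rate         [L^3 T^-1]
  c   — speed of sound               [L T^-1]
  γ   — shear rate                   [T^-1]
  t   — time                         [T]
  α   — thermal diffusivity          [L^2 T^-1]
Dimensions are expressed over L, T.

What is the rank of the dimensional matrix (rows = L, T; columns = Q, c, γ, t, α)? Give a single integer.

2

Exponent matrix [L,T] × [Q,c,γ,t,α]:
  L: [ 3  1  0  0  2]
  T: [-1 -1 -1  1 -1]
Echelon form has 2 nonzero rows (pivots: Q,c)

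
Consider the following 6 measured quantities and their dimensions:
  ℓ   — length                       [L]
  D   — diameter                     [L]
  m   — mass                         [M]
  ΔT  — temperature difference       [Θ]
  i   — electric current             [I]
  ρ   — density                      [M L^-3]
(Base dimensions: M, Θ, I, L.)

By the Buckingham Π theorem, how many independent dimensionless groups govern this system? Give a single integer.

Write exponents as rows M,Θ,I,L / cols ℓ,D,m,ΔT,i,ρ:
  M: [ 0  0  1  0  0  1]
  Θ: [ 0  0  0  1  0  0]
  I: [ 0  0  0  0  1  0]
  L: [ 1  1  0  0  0 -3]
Echelon form has 4 nonzero rows (pivots: ℓ,m,ΔT,i)
n=6, r=4 ⇒ 2 dimensionless groups

2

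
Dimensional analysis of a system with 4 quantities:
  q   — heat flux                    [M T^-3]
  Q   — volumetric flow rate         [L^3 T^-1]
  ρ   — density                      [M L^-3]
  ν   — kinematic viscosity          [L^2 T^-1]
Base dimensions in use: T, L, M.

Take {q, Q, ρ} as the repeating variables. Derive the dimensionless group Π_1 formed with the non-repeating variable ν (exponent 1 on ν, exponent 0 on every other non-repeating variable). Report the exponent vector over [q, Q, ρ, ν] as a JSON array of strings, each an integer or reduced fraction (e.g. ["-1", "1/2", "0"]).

Exponent matrix [T,L,M] × [q,Q,ρ,ν]:
  T: [-3 -1  0 -1]
  L: [ 0  3 -3  2]
  M: [ 1  0  1  0]
Row reduction gives pivot columns q,Q,ρ; rank = 3
Repeat: q,Q,ρ; free: ν
RREF:
  r0: [   1    0    0  1/6]
  r1: [   0    1    0  1/2]
  r2: [   0    0    1 -1/6]
Fix exponent of ν at 1; solve each RREF row for its pivot's exponent:
  r0: exp(q) + (1/6)·1 = 0 ⇒ exp(q) = -1/6
  r1: exp(Q) + (1/2)·1 = 0 ⇒ exp(Q) = -1/2
  r2: exp(ρ) + (-1/6)·1 = 0 ⇒ exp(ρ) = 1/6
Π_1 = q^(-1/6) · Q^(-1/2) · ρ^(1/6) · ν

["-1/6", "-1/2", "1/6", "1"]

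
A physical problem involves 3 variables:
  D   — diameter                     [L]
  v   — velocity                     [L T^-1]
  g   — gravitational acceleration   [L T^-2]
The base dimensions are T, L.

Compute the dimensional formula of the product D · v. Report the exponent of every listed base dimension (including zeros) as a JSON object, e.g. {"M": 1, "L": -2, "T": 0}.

Dimensional matrix (T×L by D×v×g):
  T: [ 0 -1 -2]
  L: [ 1  1  1]
  [T]: (1)·0+(1)·-1 = -1
  [L]: (1)·1+(1)·1 = 2
⇒ T^-1 L^2

{"T": -1, "L": 2}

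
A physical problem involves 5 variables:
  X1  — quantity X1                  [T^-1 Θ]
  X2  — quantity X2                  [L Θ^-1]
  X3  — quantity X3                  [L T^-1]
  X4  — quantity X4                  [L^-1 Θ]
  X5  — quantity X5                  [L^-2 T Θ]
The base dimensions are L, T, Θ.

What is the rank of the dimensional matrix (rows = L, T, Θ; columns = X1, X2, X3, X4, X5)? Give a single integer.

2

Write exponents as rows L,T,Θ / cols X1,X2,X3,X4,X5:
  L: [ 0  1  1 -1 -2]
  T: [-1  0 -1  0  1]
  Θ: [ 1 -1  0  1  1]
RREF → pivots at {X1,X2} ⇒ r = 2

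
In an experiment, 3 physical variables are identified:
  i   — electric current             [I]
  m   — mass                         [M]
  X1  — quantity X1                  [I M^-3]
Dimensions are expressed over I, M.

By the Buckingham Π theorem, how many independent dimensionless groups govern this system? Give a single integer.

1

Exponent matrix [I,M] × [i,m,X1]:
  I: [ 1  0  1]
  M: [ 0  1 -3]
Echelon form has 2 nonzero rows (pivots: i,m)
3 vars − rank 2 = 1 Π group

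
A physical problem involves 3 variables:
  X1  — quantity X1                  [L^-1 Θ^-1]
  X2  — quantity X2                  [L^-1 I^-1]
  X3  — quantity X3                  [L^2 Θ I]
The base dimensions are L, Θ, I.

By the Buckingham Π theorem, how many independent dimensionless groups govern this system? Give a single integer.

1

Dimensional matrix (L×Θ×I by X1×X2×X3):
  L: [-1 -1  2]
  Θ: [-1  0  1]
  I: [ 0 -1  1]
RREF → pivots at {X1,X2} ⇒ r = 2
n=3, r=2 ⇒ 1 dimensionless group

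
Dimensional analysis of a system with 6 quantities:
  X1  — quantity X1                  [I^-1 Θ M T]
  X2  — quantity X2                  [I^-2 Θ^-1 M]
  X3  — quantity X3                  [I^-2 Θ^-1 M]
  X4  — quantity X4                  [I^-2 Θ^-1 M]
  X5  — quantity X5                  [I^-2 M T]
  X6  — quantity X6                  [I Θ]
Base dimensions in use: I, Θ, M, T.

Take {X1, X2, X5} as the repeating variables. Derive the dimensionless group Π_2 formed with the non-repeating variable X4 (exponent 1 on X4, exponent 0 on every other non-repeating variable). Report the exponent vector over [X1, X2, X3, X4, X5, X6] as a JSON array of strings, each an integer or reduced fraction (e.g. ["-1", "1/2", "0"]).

["0", "-1", "0", "1", "0", "0"]

Write exponents as rows I,Θ,M,T / cols X1,X2,X3,X4,X5,X6:
  I: [-1 -2 -2 -2 -2  1]
  Θ: [ 1 -1 -1 -1  0  1]
  M: [ 1  1  1  1  1  0]
  T: [ 1  0  0  0  1  0]
Row reduction gives pivot columns X1,X2,X5; rank = 3
Pivot set = {X1,X2,X5}, free = {X3,X4,X6}
RREF:
  r0: [   1    0    0    0    0    1]
  r1: [   0    1    1    1    0    0]
  r2: [   0    0    0    0    1   -1]
  r3: [   0    0    0    0    0    0]
Fix exponent of X4 at 1, X3 at 0, X6 at 0; solve each RREF row for its pivot's exponent:
  r0: exp(X1) + (0)·1 = 0 ⇒ exp(X1) = 0
  r1: exp(X2) + (1)·1 = 0 ⇒ exp(X2) = -1
  r2: exp(X5) + (0)·1 = 0 ⇒ exp(X5) = 0
Π_2 = X2^-1 · X4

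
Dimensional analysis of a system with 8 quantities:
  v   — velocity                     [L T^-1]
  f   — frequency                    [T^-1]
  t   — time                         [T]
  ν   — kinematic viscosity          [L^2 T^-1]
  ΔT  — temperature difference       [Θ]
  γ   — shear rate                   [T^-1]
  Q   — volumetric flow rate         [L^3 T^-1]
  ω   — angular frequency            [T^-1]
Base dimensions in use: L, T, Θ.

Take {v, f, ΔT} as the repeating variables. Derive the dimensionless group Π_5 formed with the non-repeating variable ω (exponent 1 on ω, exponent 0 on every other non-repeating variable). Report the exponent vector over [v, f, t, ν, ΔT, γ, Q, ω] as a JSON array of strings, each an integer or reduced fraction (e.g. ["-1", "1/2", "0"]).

Dimensional matrix (L×T×Θ by v×f×t×ν×ΔT×γ×Q×ω):
  L: [ 1  0  0  2  0  0  3  0]
  T: [-1 -1  1 -1  0 -1 -1 -1]
  Θ: [ 0  0  0  0  1  0  0  0]
Echelon form has 3 nonzero rows (pivots: v,f,ΔT)
Pivot set = {v,f,ΔT}, free = {t,ν,γ,Q,ω}
RREF:
  r0: [   1    0    0    2    0    0    3    0]
  r1: [   0    1   -1   -1    0    1   -2    1]
  r2: [   0    0    0    0    1    0    0    0]
Fix exponent of ω at 1, t at 0, ν at 0, γ at 0, Q at 0; solve each RREF row for its pivot's exponent:
  r0: exp(v) + (0)·1 = 0 ⇒ exp(v) = 0
  r1: exp(f) + (1)·1 = 0 ⇒ exp(f) = -1
  r2: exp(ΔT) + (0)·1 = 0 ⇒ exp(ΔT) = 0
Π_5 = f^-1 · ω

["0", "-1", "0", "0", "0", "0", "0", "1"]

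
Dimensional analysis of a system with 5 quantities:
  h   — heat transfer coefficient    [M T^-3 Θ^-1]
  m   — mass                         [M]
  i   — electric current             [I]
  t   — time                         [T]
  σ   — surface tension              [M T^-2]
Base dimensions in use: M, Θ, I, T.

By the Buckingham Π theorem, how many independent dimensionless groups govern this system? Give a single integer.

1

Write exponents as rows M,Θ,I,T / cols h,m,i,t,σ:
  M: [ 1  1  0  0  1]
  Θ: [-1  0  0  0  0]
  I: [ 0  0  1  0  0]
  T: [-3  0  0  1 -2]
RREF → pivots at {h,m,i,t} ⇒ r = 4
5 vars − rank 4 = 1 Π group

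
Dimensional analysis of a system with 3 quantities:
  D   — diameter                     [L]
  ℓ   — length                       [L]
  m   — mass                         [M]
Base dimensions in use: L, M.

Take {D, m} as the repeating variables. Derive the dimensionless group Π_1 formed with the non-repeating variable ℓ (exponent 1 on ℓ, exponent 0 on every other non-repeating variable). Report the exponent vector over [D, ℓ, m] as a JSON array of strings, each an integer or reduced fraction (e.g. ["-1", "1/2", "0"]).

["-1", "1", "0"]

Exponent matrix [L,M] × [D,ℓ,m]:
  L: [ 1  1  0]
  M: [ 0  0  1]
RREF → pivots at {D,m} ⇒ r = 2
Repeat: D,m; free: ℓ
RREF:
  r0: [   1    1    0]
  r1: [   0    0    1]
Fix exponent of ℓ at 1; solve each RREF row for its pivot's exponent:
  r0: exp(D) + (1)·1 = 0 ⇒ exp(D) = -1
  r1: exp(m) + (0)·1 = 0 ⇒ exp(m) = 0
Π_1 = D^-1 · ℓ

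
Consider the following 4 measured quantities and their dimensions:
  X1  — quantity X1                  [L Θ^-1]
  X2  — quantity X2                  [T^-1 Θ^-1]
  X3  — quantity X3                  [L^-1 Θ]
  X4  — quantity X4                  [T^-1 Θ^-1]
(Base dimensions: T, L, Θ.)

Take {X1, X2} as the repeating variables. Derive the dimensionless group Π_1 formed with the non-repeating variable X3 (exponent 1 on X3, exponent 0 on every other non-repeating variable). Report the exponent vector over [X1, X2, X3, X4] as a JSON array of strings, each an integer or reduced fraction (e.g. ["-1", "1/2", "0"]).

["1", "0", "1", "0"]

Exponent matrix [T,L,Θ] × [X1,X2,X3,X4]:
  T: [ 0 -1  0 -1]
  L: [ 1  0 -1  0]
  Θ: [-1 -1  1 -1]
Echelon form has 2 nonzero rows (pivots: X1,X2)
Pivot set = {X1,X2}, free = {X3,X4}
RREF:
  r0: [   1    0   -1    0]
  r1: [   0    1    0    1]
  r2: [   0    0    0    0]
Fix exponent of X3 at 1, X4 at 0; solve each RREF row for its pivot's exponent:
  r0: exp(X1) + (-1)·1 = 0 ⇒ exp(X1) = 1
  r1: exp(X2) + (0)·1 = 0 ⇒ exp(X2) = 0
Π_1 = X1 · X3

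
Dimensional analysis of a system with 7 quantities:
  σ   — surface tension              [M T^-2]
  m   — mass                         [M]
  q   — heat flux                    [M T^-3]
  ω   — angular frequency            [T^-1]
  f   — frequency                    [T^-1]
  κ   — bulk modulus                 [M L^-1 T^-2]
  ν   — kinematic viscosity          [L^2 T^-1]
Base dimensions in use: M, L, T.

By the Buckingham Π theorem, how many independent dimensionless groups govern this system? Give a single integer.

Write exponents as rows M,L,T / cols σ,m,q,ω,f,κ,ν:
  M: [ 1  1  1  0  0  1  0]
  L: [ 0  0  0  0  0 -1  2]
  T: [-2  0 -3 -1 -1 -2 -1]
Echelon form has 3 nonzero rows (pivots: σ,m,κ)
n=7, r=3 ⇒ 4 dimensionless groups

4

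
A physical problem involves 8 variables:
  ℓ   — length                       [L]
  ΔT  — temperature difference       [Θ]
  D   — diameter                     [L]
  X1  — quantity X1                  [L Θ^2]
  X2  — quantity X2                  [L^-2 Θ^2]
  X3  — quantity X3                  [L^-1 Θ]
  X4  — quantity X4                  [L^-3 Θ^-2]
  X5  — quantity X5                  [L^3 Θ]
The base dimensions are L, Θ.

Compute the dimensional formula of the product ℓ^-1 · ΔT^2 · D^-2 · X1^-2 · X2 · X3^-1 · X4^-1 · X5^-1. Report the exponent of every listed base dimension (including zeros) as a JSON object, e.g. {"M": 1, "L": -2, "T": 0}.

Write exponents as rows L,Θ / cols ℓ,ΔT,D,X1,X2,X3,X4,X5:
  L: [ 1  0  1  1 -2 -1 -3  3]
  Θ: [ 0  1  0  2  2  1 -2  1]
  [L]: (-1)·1+(2)·0+(-2)·1+(-2)·1+(1)·-2+(-1)·-1+(-1)·-3+(-1)·3 = -6
  [Θ]: (-1)·0+(2)·1+(-2)·0+(-2)·2+(1)·2+(-1)·1+(-1)·-2+(-1)·1 = 0
⇒ L^-6

{"L": -6, "Θ": 0}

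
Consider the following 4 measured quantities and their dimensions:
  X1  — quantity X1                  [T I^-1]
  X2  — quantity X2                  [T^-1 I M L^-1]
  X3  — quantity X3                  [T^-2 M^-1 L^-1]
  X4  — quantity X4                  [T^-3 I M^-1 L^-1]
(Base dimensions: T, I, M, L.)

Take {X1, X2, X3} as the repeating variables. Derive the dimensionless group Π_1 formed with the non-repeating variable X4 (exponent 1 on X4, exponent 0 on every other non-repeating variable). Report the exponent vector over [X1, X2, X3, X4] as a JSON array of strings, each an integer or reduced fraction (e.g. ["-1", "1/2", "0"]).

["1", "0", "-1", "1"]

Exponent matrix [T,I,M,L] × [X1,X2,X3,X4]:
  T: [ 1 -1 -2 -3]
  I: [-1  1  0  1]
  M: [ 0  1 -1 -1]
  L: [ 0 -1 -1 -1]
Row reduction gives pivot columns X1,X2,X3; rank = 3
Pivot set = {X1,X2,X3}, free = {X4}
RREF:
  r0: [   1    0    0   -1]
  r1: [   0    1    0    0]
  r2: [   0    0    1    1]
  r3: [   0    0    0    0]
Fix exponent of X4 at 1; solve each RREF row for its pivot's exponent:
  r0: exp(X1) + (-1)·1 = 0 ⇒ exp(X1) = 1
  r1: exp(X2) + (0)·1 = 0 ⇒ exp(X2) = 0
  r2: exp(X3) + (1)·1 = 0 ⇒ exp(X3) = -1
Π_1 = X1 · X3^-1 · X4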